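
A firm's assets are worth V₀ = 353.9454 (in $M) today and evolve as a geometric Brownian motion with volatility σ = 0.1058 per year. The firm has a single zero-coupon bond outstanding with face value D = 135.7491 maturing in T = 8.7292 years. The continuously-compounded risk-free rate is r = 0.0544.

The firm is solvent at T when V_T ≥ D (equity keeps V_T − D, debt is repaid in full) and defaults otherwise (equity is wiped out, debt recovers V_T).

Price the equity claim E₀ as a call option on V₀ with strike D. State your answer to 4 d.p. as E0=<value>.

E0=269.5140

d₁ = [ln(V₀/D) + (r + σ²/2)T] / (σ√T)
   = [ln(353.9454/135.7491) + (0.0544 + 0.5·0.1058²)·8.7292] / (0.1058·√8.7292)
   = [0.958334 + 0.523724] / 0.312588 = 4.741246
d₂ = d₁ − σ√T = 4.741246 − 0.312588 = 4.428657
N(d₁) = 0.999999,  N(d₂) = 0.999995,  e^(−rT) = 0.621967
E₀ = V₀·N(d₁) − D·e^(−rT)·N(d₂)
   = 353.9454·0.999999 − 135.7491·0.621967·0.999995 = 269.513984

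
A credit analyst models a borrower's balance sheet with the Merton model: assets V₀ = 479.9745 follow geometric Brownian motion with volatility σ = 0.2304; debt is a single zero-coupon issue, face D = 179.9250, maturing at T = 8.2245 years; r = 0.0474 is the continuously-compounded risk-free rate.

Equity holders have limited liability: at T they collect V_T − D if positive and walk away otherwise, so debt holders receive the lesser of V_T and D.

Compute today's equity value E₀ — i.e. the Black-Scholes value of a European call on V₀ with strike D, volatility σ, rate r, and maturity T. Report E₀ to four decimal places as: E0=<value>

d₁ = [ln(V₀/D) + (r + σ²/2)T] / (σ√T)
   = [ln(479.9745/179.9250) + (0.0474 + 0.5·0.2304²)·8.2245] / (0.2304·√8.2245)
   = [0.981193 + 0.608137] / 0.660750 = 2.405341
d₂ = d₁ − σ√T = 2.405341 − 0.660750 = 1.744591
N(d₁) = 0.991921,  N(d₂) = 0.959472,  e^(−rT) = 0.677164
E₀ = V₀·N(d₁) − D·e^(−rT)·N(d₂)
   = 479.9745·0.991921 − 179.9250·0.677164·0.959472 = 359.196031

E0=359.1960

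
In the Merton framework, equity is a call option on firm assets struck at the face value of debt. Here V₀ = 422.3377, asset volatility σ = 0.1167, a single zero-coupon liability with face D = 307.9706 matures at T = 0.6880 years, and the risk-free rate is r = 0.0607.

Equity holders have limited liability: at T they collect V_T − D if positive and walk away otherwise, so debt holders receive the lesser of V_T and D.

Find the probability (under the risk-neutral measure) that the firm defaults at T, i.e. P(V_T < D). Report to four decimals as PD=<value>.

d₁ = [ln(V₀/D) + (r + σ²/2)T] / (σ√T)
   = [ln(422.3377/307.9706) + (0.0607 + 0.5·0.1167²)·0.6880] / (0.1167·√0.6880)
   = [0.315801 + 0.046446] / 0.096798 = 3.742314
d₂ = d₁ − σ√T = 3.742314 − 0.096798 = 3.645516
risk-neutral PD = N(−d₂) = N(-3.645516) = 0.000133

PD=0.0001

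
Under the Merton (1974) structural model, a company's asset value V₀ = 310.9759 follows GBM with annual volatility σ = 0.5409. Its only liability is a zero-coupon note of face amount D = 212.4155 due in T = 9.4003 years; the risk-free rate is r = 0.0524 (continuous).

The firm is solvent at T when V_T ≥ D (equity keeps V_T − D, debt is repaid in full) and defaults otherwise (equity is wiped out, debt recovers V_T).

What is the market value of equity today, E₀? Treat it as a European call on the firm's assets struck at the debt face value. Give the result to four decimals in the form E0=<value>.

E0=234.2748

d₁ = [ln(V₀/D) + (r + σ²/2)T] / (σ√T)
   = [ln(310.9759/212.4155) + (0.0524 + 0.5·0.5409²)·9.4003] / (0.5409·√9.4003)
   = [0.381171 + 1.867712] / 1.658394 = 1.356060
d₂ = d₁ − σ√T = 1.356060 − 1.658394 = -0.302334
N(d₁) = 0.912460,  N(d₂) = 0.381199,  e^(−rT) = 0.611050
E₀ = V₀·N(d₁) − D·e^(−rT)·N(d₂)
   = 310.9759·0.912460 − 212.4155·0.611050·0.381199 = 234.274784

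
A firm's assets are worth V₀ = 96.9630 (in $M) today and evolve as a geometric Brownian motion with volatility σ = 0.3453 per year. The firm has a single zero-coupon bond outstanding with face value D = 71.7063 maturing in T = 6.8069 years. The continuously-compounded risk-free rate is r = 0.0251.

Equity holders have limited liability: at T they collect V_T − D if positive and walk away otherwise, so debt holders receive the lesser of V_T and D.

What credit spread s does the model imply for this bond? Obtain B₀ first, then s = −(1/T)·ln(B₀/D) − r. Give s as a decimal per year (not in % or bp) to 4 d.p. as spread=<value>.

spread=0.0339

d₁ = [ln(V₀/D) + (r + σ²/2)T] / (σ√T)
   = [ln(96.9630/71.7063) + (0.0251 + 0.5·0.3453²)·6.8069] / (0.3453·√6.8069)
   = [0.301751 + 0.576654] / 0.900889 = 0.975042
d₂ = d₁ − σ√T = 0.975042 − 0.900889 = 0.074153
N(d₁) = 0.835230,  N(d₂) = 0.529556,  e^(−rT) = 0.842945
E₀ = V₀·N(d₁) − D·e^(−rT)·N(d₂)
   = 96.9630·0.835230 − 71.7063·0.842945·0.529556 = 48.977710
B₀ = V₀ − E₀ = 96.9630 − 48.977710 = 47.985290
spread = −(1/T)·ln(B₀/D) − r = −(1/6.8069)·ln(47.985290/71.7063) − 0.0251 = 0.03391131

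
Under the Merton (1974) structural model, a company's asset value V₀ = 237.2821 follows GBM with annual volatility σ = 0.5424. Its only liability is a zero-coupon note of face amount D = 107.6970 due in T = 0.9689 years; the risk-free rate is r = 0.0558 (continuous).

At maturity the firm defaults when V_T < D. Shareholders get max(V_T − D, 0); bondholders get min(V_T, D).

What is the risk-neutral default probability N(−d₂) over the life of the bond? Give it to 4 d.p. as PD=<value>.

PD=0.0944

d₁ = [ln(V₀/D) + (r + σ²/2)T] / (σ√T)
   = [ln(237.2821/107.6970) + (0.0558 + 0.5·0.5424²)·0.9689] / (0.5424·√0.9689)
   = [0.789928 + 0.196589] / 0.533899 = 1.847759
d₂ = d₁ − σ√T = 1.847759 − 0.533899 = 1.313860
risk-neutral PD = N(−d₂) = N(-1.313860) = 0.094447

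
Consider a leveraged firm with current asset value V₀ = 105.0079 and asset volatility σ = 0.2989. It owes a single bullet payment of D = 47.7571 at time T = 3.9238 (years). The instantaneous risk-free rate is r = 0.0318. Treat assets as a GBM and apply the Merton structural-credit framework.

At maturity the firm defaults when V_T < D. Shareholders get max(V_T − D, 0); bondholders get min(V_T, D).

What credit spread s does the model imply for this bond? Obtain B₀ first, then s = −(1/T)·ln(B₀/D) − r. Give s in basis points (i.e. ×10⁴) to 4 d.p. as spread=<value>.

d₁ = [ln(V₀/D) + (r + σ²/2)T] / (σ√T)
   = [ln(105.0079/47.7571) + (0.0318 + 0.5·0.2989²)·3.9238] / (0.2989·√3.9238)
   = [0.787908 + 0.300055] / 0.592079 = 1.837532
d₂ = d₁ − σ√T = 1.837532 − 0.592079 = 1.245453
N(d₁) = 0.966934,  N(d₂) = 0.893517,  e^(−rT) = 0.882694
E₀ = V₀·N(d₁) − D·e^(−rT)·N(d₂)
   = 105.0079·0.966934 − 47.7571·0.882694·0.893517 = 63.869603
B₀ = V₀ − E₀ = 105.0079 − 63.869603 = 41.138297
spread = −(1/T)·ln(B₀/D) − r = −(1/3.9238)·ln(41.138297/47.7571) − 0.0318 = 0.00622137
in basis points: 0.00622137 × 10⁴ = 62.2137 bp

spread=62.2137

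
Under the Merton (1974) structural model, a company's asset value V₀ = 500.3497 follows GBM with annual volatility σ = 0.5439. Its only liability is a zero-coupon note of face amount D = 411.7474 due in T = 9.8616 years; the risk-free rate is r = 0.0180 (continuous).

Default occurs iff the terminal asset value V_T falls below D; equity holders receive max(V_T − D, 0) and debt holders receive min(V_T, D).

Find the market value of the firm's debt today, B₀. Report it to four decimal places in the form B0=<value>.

d₁ = [ln(V₀/D) + (r + σ²/2)T] / (σ√T)
   = [ln(500.3497/411.7474) + (0.0180 + 0.5·0.5439²)·9.8616] / (0.5439·√9.8616)
   = [0.194897 + 1.636174] / 1.708019 = 1.072043
d₂ = d₁ − σ√T = 1.072043 − 1.708019 = -0.635976
N(d₁) = 0.858150,  N(d₂) = 0.262396,  e^(−rT) = 0.837354
E₀ = V₀·N(d₁) − D·e^(−rT)·N(d₂)
   = 500.3497·0.858150 − 411.7474·0.837354·0.262396 = 338.906512
B₀ = V₀ − E₀ = 500.3497 − 338.906512 = 161.443188

B0=161.4432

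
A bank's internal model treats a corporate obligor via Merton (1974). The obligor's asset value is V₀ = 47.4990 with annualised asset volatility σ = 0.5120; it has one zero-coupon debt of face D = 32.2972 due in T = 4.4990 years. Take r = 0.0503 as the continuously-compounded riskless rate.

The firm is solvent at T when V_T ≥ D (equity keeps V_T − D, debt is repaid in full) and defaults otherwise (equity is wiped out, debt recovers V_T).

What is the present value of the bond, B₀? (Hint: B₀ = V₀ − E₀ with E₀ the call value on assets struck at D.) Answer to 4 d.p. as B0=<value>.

B0=19.4658

d₁ = [ln(V₀/D) + (r + σ²/2)T] / (σ√T)
   = [ln(47.4990/32.2972) + (0.0503 + 0.5·0.5120²)·4.4990] / (0.5120·√4.4990)
   = [0.385728 + 0.815993] / 1.085995 = 1.106562
d₂ = d₁ − σ√T = 1.106562 − 1.085995 = 0.020566
N(d₁) = 0.865758,  N(d₂) = 0.508204,  e^(−rT) = 0.797479
E₀ = V₀·N(d₁) − D·e^(−rT)·N(d₂)
   = 47.4990·0.865758 − 32.2972·0.797479·0.508204 = 28.033171
B₀ = V₀ − E₀ = 47.4990 − 28.033171 = 19.465829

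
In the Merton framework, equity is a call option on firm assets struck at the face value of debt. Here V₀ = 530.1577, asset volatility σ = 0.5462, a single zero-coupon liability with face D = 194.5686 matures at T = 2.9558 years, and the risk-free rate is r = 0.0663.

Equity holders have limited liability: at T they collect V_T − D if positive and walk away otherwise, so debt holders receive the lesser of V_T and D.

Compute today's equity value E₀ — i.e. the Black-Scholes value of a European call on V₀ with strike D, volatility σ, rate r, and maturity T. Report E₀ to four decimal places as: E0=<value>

E0=382.3574

d₁ = [ln(V₀/D) + (r + σ²/2)T] / (σ√T)
   = [ln(530.1577/194.5686) + (0.0663 + 0.5·0.5462²)·2.9558] / (0.5462·√2.9558)
   = [1.002390 + 0.636878] / 0.939051 = 1.745664
d₂ = d₁ − σ√T = 1.745664 − 0.939051 = 0.806613
N(d₁) = 0.959565,  N(d₂) = 0.790055,  e^(−rT) = 0.822037
E₀ = V₀·N(d₁) − D·e^(−rT)·N(d₂)
   = 530.1577·0.959565 − 194.5686·0.822037·0.790055 = 382.357423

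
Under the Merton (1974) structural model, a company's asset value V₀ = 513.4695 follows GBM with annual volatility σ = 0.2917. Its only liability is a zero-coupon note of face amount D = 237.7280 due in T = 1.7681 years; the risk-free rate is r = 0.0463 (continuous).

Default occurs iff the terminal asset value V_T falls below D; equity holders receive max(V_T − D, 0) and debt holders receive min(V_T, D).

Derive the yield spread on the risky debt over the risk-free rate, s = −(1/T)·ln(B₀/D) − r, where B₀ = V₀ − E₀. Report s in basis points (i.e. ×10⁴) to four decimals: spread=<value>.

d₁ = [ln(V₀/D) + (r + σ²/2)T] / (σ√T)
   = [ln(513.4695/237.7280) + (0.0463 + 0.5·0.2917²)·1.7681] / (0.2917·√1.7681)
   = [0.770063 + 0.157086] / 0.387873 = 2.390341
d₂ = d₁ − σ√T = 2.390341 − 0.387873 = 2.002468
N(d₁) = 0.991584,  N(d₂) = 0.977383,  e^(−rT) = 0.921398
E₀ = V₀·N(d₁) − D·e^(−rT)·N(d₂)
   = 513.4695·0.991584 − 237.7280·0.921398·0.977383 = 295.059937
B₀ = V₀ − E₀ = 513.4695 − 295.059937 = 218.409563
spread = −(1/T)·ln(B₀/D) − r = −(1/1.7681)·ln(218.409563/237.7280) − 0.0463 = 0.00163571
in basis points: 0.00163571 × 10⁴ = 16.3571 bp

spread=16.3571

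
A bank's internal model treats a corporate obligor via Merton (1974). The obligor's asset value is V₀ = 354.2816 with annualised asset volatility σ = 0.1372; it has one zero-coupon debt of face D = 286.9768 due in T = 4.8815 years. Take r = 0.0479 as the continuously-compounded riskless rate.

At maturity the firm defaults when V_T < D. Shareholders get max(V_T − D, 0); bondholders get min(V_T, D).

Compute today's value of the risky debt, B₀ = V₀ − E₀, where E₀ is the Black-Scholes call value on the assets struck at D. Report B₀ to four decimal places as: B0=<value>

B0=224.4453

d₁ = [ln(V₀/D) + (r + σ²/2)T] / (σ√T)
   = [ln(354.2816/286.9768) + (0.0479 + 0.5·0.1372²)·4.8815] / (0.1372·√4.8815)
   = [0.210691 + 0.279768] / 0.303131 = 1.617975
d₂ = d₁ − σ√T = 1.617975 − 0.303131 = 1.314844
N(d₁) = 0.947166,  N(d₂) = 0.905719,  e^(−rT) = 0.791501
E₀ = V₀·N(d₁) − D·e^(−rT)·N(d₂)
   = 354.2816·0.947166 − 286.9768·0.791501·0.905719 = 129.836269
B₀ = V₀ − E₀ = 354.2816 − 129.836269 = 224.445331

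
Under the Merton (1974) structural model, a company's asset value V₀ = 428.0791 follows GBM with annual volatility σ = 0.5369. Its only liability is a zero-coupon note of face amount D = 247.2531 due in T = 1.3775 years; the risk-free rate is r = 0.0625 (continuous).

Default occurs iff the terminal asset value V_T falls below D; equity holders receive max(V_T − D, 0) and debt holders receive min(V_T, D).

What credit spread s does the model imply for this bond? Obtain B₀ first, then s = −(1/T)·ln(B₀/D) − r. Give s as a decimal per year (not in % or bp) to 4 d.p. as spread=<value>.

d₁ = [ln(V₀/D) + (r + σ²/2)T] / (σ√T)
   = [ln(428.0791/247.2531) + (0.0625 + 0.5·0.5369²)·1.3775] / (0.5369·√1.3775)
   = [0.548895 + 0.284634] / 0.630143 = 1.322762
d₂ = d₁ − σ√T = 1.322762 − 0.630143 = 0.692619
N(d₁) = 0.907043,  N(d₂) = 0.755726,  e^(−rT) = 0.917508
E₀ = V₀·N(d₁) − D·e^(−rT)·N(d₂)
   = 428.0791·0.907043 − 247.2531·0.917508·0.755726 = 216.844579
B₀ = V₀ − E₀ = 428.0791 − 216.844579 = 211.234521
spread = −(1/T)·ln(B₀/D) − r = −(1/1.3775)·ln(211.234521/247.2531) − 0.0625 = 0.05179657

spread=0.0518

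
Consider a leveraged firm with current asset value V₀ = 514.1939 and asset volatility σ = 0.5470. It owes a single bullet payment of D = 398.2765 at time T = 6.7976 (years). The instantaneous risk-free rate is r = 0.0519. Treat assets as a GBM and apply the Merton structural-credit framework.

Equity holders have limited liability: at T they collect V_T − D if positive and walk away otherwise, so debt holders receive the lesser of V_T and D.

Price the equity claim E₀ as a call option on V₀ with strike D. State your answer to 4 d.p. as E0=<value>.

E0=340.3984

d₁ = [ln(V₀/D) + (r + σ²/2)T] / (σ√T)
   = [ln(514.1939/398.2765) + (0.0519 + 0.5·0.5470²)·6.7976] / (0.5470·√6.7976)
   = [0.255454 + 1.369747] / 1.426150 = 1.139572
d₂ = d₁ − σ√T = 1.139572 − 1.426150 = -0.286577
N(d₁) = 0.872768,  N(d₂) = 0.387218,  e^(−rT) = 0.702721
E₀ = V₀·N(d₁) − D·e^(−rT)·N(d₂)
   = 514.1939·0.872768 − 398.2765·0.702721·0.387218 = 340.398359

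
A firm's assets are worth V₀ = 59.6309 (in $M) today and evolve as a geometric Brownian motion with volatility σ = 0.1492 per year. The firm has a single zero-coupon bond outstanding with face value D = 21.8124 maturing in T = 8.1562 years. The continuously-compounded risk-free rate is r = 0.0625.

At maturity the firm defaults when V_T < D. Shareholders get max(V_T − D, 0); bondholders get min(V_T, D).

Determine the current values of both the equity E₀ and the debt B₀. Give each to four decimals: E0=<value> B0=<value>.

E0=46.5301 B0=13.1008

d₁ = [ln(V₀/D) + (r + σ²/2)T] / (σ√T)
   = [ln(59.6309/21.8124) + (0.0625 + 0.5·0.1492²)·8.1562] / (0.1492·√8.1562)
   = [1.005695 + 0.600544] / 0.426101 = 3.769618
d₂ = d₁ − σ√T = 3.769618 − 0.426101 = 3.343517
N(d₁) = 0.999918,  N(d₂) = 0.999586,  e^(−rT) = 0.600638
E₀ = V₀·N(d₁) − D·e^(−rT)·N(d₂)
   = 59.6309·0.999918 − 21.8124·0.600638·0.999586 = 46.530083
B₀ = V₀ − E₀ = 59.6309 − 46.530083 = 13.100817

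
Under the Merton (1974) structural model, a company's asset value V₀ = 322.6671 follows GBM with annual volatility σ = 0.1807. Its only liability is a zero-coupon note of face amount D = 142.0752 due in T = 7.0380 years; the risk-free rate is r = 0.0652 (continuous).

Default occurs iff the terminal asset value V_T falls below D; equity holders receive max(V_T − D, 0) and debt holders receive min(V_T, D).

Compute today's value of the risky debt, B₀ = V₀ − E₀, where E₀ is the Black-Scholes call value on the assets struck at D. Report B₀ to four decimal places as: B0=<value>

B0=89.6969

d₁ = [ln(V₀/D) + (r + σ²/2)T] / (σ√T)
   = [ln(322.6671/142.0752) + (0.0652 + 0.5·0.1807²)·7.0380] / (0.1807·√7.0380)
   = [0.820265 + 0.573782] / 0.479383 = 2.908000
d₂ = d₁ − σ√T = 2.908000 − 0.479383 = 2.428617
N(d₁) = 0.998181,  N(d₂) = 0.992422,  e^(−rT) = 0.631993
E₀ = V₀·N(d₁) − D·e^(−rT)·N(d₂)
   = 322.6671·0.998181 − 142.0752·0.631993·0.992422 = 232.970234
B₀ = V₀ − E₀ = 322.6671 − 232.970234 = 89.696866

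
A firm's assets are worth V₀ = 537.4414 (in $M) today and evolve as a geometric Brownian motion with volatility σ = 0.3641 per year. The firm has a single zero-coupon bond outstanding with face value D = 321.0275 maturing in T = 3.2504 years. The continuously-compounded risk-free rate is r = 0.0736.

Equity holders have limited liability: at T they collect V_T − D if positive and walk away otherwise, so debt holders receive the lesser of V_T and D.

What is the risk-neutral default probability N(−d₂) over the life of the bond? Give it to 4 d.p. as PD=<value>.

PD=0.2058

d₁ = [ln(V₀/D) + (r + σ²/2)T] / (σ√T)
   = [ln(537.4414/321.0275) + (0.0736 + 0.5·0.3641²)·3.2504] / (0.3641·√3.2504)
   = [0.515293 + 0.454680] / 0.656431 = 1.477647
d₂ = d₁ − σ√T = 1.477647 − 0.656431 = 0.821216
risk-neutral PD = N(−d₂) = N(-0.821216) = 0.205762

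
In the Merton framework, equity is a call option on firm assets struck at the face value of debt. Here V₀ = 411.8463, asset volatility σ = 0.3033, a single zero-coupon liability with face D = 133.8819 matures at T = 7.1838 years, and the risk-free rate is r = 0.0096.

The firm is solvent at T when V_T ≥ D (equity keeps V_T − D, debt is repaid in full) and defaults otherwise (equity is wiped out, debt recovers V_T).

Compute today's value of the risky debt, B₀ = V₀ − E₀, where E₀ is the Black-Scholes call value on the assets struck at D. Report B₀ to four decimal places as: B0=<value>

B0=119.4718

d₁ = [ln(V₀/D) + (r + σ²/2)T] / (σ√T)
   = [ln(411.8463/133.8819) + (0.0096 + 0.5·0.3033²)·7.1838] / (0.3033·√7.1838)
   = [1.123692 + 0.399387] / 0.812923 = 1.873582
d₂ = d₁ − σ√T = 1.873582 − 0.812923 = 1.060659
N(d₁) = 0.969506,  N(d₂) = 0.855578,  e^(−rT) = 0.933360
E₀ = V₀·N(d₁) − D·e^(−rT)·N(d₂)
   = 411.8463·0.969506 − 133.8819·0.933360·0.855578 = 292.374492
B₀ = V₀ − E₀ = 411.8463 − 292.374492 = 119.471808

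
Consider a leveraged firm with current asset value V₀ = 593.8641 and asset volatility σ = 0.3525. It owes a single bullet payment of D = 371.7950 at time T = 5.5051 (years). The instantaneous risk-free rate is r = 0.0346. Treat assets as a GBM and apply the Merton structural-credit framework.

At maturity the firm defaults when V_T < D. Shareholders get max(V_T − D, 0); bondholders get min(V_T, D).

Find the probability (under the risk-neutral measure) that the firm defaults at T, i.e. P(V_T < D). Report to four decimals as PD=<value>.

PD=0.3509

d₁ = [ln(V₀/D) + (r + σ²/2)T] / (σ√T)
   = [ln(593.8641/371.7950) + (0.0346 + 0.5·0.3525²)·5.5051] / (0.3525·√5.5051)
   = [0.468308 + 0.532498] / 0.827069 = 1.210063
d₂ = d₁ − σ√T = 1.210063 − 0.827069 = 0.382994
risk-neutral PD = N(−d₂) = N(-0.382994) = 0.350862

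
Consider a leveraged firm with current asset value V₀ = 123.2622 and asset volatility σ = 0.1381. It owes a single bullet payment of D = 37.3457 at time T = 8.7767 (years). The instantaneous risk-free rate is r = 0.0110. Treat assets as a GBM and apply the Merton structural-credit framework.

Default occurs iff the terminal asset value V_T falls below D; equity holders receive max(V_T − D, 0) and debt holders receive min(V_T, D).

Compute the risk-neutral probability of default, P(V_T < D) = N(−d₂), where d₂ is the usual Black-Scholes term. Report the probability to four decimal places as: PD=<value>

PD=0.0016

d₁ = [ln(V₀/D) + (r + σ²/2)T] / (σ√T)
   = [ln(123.2622/37.3457) + (0.0110 + 0.5·0.1381²)·8.7767] / (0.1381·√8.7767)
   = [1.194096 + 0.180237] / 0.409128 = 3.359174
d₂ = d₁ − σ√T = 3.359174 − 0.409128 = 2.950046
risk-neutral PD = N(−d₂) = N(-2.950046) = 0.001589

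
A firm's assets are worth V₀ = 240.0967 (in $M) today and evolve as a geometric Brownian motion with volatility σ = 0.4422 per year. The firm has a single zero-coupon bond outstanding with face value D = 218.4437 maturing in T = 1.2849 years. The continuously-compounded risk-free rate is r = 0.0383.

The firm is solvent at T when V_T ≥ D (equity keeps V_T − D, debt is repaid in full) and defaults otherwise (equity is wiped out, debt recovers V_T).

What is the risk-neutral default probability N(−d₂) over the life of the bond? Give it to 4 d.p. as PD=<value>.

PD=0.4856

d₁ = [ln(V₀/D) + (r + σ²/2)T] / (σ√T)
   = [ln(240.0967/218.4437) + (0.0383 + 0.5·0.4422²)·1.2849] / (0.4422·√1.2849)
   = [0.094513 + 0.174837] / 0.501249 = 0.537358
d₂ = d₁ − σ√T = 0.537358 − 0.501249 = 0.036110
risk-neutral PD = N(−d₂) = N(-0.036110) = 0.485597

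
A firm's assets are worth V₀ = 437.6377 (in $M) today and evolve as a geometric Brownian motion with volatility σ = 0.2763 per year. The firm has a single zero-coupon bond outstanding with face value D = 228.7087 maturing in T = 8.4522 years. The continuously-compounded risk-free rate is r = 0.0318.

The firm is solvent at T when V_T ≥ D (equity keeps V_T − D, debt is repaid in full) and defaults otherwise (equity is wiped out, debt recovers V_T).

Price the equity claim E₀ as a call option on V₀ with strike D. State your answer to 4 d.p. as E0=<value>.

E0=276.1140

d₁ = [ln(V₀/D) + (r + σ²/2)T] / (σ√T)
   = [ln(437.6377/228.7087) + (0.0318 + 0.5·0.2763²)·8.4522] / (0.2763·√8.4522)
   = [0.648942 + 0.591408] / 0.803278 = 1.544111
d₂ = d₁ − σ√T = 1.544111 − 0.803278 = 0.740833
N(d₁) = 0.938719,  N(d₂) = 0.770603,  e^(−rT) = 0.764311
E₀ = V₀·N(d₁) − D·e^(−rT)·N(d₂)
   = 437.6377·0.938719 − 228.7087·0.764311·0.770603 = 276.113993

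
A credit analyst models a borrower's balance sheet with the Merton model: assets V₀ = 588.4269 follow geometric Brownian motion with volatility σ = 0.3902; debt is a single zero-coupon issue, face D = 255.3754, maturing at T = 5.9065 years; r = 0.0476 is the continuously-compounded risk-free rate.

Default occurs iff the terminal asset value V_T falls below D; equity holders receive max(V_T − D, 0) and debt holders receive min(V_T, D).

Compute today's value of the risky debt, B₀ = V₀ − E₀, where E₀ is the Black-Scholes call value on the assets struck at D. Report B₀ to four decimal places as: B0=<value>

B0=175.3512

d₁ = [ln(V₀/D) + (r + σ²/2)T] / (σ√T)
   = [ln(588.4269/255.3754) + (0.0476 + 0.5·0.3902²)·5.9065] / (0.3902·√5.9065)
   = [0.834718 + 0.730800] / 0.948314 = 1.650842
d₂ = d₁ − σ√T = 1.650842 − 0.948314 = 0.702528
N(d₁) = 0.950615,  N(d₂) = 0.758825,  e^(−rT) = 0.754916
E₀ = V₀·N(d₁) − D·e^(−rT)·N(d₂)
   = 588.4269·0.950615 − 255.3754·0.754916·0.758825 = 413.075724
B₀ = V₀ − E₀ = 588.4269 − 413.075724 = 175.351176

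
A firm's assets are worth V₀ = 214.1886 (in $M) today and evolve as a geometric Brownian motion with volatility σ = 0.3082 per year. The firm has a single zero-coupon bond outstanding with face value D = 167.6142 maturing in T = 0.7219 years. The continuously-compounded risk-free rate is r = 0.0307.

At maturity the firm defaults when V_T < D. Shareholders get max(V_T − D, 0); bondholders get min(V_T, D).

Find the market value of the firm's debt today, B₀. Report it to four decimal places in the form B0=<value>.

B0=160.0343

d₁ = [ln(V₀/D) + (r + σ²/2)T] / (σ√T)
   = [ln(214.1886/167.6142) + (0.0307 + 0.5·0.3082²)·0.7219] / (0.3082·√0.7219)
   = [0.245192 + 0.056448] / 0.261861 = 1.151908
d₂ = d₁ − σ√T = 1.151908 − 0.261861 = 0.890047
N(d₁) = 0.875321,  N(d₂) = 0.813280,  e^(−rT) = 0.978081
E₀ = V₀·N(d₁) − D·e^(−rT)·N(d₂)
   = 214.1886·0.875321 − 167.6142·0.978081·0.813280 = 54.154348
B₀ = V₀ − E₀ = 214.1886 − 54.154348 = 160.034252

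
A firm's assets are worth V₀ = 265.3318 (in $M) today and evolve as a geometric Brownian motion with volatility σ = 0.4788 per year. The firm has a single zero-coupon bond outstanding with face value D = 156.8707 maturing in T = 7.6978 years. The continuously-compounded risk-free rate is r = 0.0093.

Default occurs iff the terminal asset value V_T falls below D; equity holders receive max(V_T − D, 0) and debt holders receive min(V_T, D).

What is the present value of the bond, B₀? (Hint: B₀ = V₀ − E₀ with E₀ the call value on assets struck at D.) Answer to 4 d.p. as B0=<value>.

d₁ = [ln(V₀/D) + (r + σ²/2)T] / (σ√T)
   = [ln(265.3318/156.8707) + (0.0093 + 0.5·0.4788²)·7.6978] / (0.4788·√7.6978)
   = [0.525559 + 0.953948] / 1.328426 = 1.113729
d₂ = d₁ − σ√T = 1.113729 − 1.328426 = -0.214697
N(d₁) = 0.867302,  N(d₂) = 0.415002,  e^(−rT) = 0.930913
E₀ = V₀·N(d₁) − D·e^(−rT)·N(d₂)
   = 265.3318·0.867302 − 156.8707·0.930913·0.415002 = 169.518948
B₀ = V₀ − E₀ = 265.3318 − 169.518948 = 95.812852

B0=95.8129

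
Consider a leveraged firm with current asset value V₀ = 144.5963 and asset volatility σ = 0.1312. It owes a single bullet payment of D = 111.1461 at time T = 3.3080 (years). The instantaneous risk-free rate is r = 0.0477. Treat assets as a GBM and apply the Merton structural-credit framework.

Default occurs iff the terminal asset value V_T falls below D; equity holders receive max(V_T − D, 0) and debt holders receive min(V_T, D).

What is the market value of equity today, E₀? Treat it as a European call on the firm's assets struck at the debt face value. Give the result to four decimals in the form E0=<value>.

E0=50.1090

d₁ = [ln(V₀/D) + (r + σ²/2)T] / (σ√T)
   = [ln(144.5963/111.1461) + (0.0477 + 0.5·0.1312²)·3.3080] / (0.1312·√3.3080)
   = [0.263100 + 0.186263] / 0.238625 = 1.883131
d₂ = d₁ − σ√T = 1.883131 − 0.238625 = 1.644506
N(d₁) = 0.970159,  N(d₂) = 0.949964,  e^(−rT) = 0.854028
E₀ = V₀·N(d₁) − D·e^(−rT)·N(d₂)
   = 144.5963·0.970159 − 111.1461·0.854028·0.949964 = 50.109005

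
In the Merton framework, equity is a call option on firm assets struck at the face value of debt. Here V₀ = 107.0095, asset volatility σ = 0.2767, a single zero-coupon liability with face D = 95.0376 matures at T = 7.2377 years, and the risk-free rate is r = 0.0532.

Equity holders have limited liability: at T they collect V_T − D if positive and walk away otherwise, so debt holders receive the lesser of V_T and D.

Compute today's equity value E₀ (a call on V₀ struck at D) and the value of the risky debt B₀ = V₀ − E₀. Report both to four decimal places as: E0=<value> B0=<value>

d₁ = [ln(V₀/D) + (r + σ²/2)T] / (σ√T)
   = [ln(107.0095/95.0376) + (0.0532 + 0.5·0.2767²)·7.2377] / (0.2767·√7.2377)
   = [0.118645 + 0.662115] / 0.744405 = 1.048838
d₂ = d₁ − σ√T = 1.048838 − 0.744405 = 0.304432
N(d₁) = 0.852874,  N(d₂) = 0.619601,  e^(−rT) = 0.680420
E₀ = V₀·N(d₁) − D·e^(−rT)·N(d₂)
   = 107.0095·0.852874 − 95.0376·0.680420·0.619601 = 51.198818
B₀ = V₀ − E₀ = 107.0095 − 51.198818 = 55.810682

E0=51.1988 B0=55.8107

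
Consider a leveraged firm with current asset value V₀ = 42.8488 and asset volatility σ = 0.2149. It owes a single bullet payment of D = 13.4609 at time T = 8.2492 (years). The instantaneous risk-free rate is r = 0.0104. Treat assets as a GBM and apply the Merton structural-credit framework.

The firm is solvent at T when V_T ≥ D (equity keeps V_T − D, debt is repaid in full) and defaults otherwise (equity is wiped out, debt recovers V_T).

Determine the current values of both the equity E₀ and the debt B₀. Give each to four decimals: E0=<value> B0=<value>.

E0=30.6061 B0=12.2427

d₁ = [ln(V₀/D) + (r + σ²/2)T] / (σ√T)
   = [ln(42.8488/13.4609) + (0.0104 + 0.5·0.2149²)·8.2492] / (0.2149·√8.2492)
   = [1.157888 + 0.276274] / 0.617223 = 2.323571
d₂ = d₁ − σ√T = 2.323571 − 0.617223 = 1.706348
N(d₁) = 0.989926,  N(d₂) = 0.956028,  e^(−rT) = 0.917785
E₀ = V₀·N(d₁) − D·e^(−rT)·N(d₂)
   = 42.8488·0.989926 − 13.4609·0.917785·0.956028 = 30.606149
B₀ = V₀ − E₀ = 42.8488 − 30.606149 = 12.242651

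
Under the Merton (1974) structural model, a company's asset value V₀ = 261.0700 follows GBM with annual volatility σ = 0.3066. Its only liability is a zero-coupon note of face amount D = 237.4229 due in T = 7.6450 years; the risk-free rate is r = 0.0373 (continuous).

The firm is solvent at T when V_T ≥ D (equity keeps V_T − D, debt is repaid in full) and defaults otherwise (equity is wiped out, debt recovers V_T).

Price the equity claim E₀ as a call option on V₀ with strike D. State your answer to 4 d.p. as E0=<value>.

d₁ = [ln(V₀/D) + (r + σ²/2)T] / (σ√T)
   = [ln(261.0700/237.4229) + (0.0373 + 0.5·0.3066²)·7.6450] / (0.3066·√7.6450)
   = [0.094946 + 0.644487] / 0.847737 = 0.872244
d₂ = d₁ − σ√T = 0.872244 − 0.847737 = 0.024507
N(d₁) = 0.808462,  N(d₂) = 0.509776,  e^(−rT) = 0.751895
E₀ = V₀·N(d₁) − D·e^(−rT)·N(d₂)
   = 261.0700·0.808462 − 237.4229·0.751895·0.509776 = 120.061515

E0=120.0615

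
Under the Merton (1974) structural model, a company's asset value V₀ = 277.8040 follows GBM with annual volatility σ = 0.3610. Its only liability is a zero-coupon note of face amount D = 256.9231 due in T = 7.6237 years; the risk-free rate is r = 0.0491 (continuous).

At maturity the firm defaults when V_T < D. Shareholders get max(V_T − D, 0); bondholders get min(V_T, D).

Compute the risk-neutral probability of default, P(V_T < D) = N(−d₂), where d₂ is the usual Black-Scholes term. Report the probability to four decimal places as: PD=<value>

PD=0.5177

d₁ = [ln(V₀/D) + (r + σ²/2)T] / (σ√T)
   = [ln(277.8040/256.9231) + (0.0491 + 0.5·0.3610²)·7.6237] / (0.3610·√7.6237)
   = [0.078139 + 0.871088] / 0.996759 = 0.952313
d₂ = d₁ − σ√T = 0.952313 − 0.996759 = -0.044445
risk-neutral PD = N(−d₂) = N(0.044445) = 0.517725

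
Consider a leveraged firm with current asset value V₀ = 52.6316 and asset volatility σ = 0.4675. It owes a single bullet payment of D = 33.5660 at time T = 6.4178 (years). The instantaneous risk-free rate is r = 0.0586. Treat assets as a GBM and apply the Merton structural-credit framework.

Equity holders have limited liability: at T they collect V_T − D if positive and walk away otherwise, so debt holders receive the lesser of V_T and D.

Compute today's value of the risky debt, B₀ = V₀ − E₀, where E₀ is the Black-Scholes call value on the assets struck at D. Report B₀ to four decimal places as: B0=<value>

B0=17.6775

d₁ = [ln(V₀/D) + (r + σ²/2)T] / (σ√T)
   = [ln(52.6316/33.5660) + (0.0586 + 0.5·0.4675²)·6.4178] / (0.4675·√6.4178)
   = [0.449803 + 1.077408] / 1.184335 = 1.289509
d₂ = d₁ − σ√T = 1.289509 − 1.184335 = 0.105174
N(d₁) = 0.901389,  N(d₂) = 0.541881,  e^(−rT) = 0.686545
E₀ = V₀·N(d₁) − D·e^(−rT)·N(d₂)
   = 52.6316·0.901389 − 33.5660·0.686545·0.541881 = 34.954147
B₀ = V₀ − E₀ = 52.6316 − 34.954147 = 17.677453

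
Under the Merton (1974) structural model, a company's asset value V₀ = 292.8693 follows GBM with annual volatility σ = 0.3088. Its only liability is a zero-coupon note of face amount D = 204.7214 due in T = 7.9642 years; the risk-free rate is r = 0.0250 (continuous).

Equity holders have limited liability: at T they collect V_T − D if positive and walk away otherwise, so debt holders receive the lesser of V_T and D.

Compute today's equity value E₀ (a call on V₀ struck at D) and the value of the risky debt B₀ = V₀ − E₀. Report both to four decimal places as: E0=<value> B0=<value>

E0=154.1102 B0=138.7591

d₁ = [ln(V₀/D) + (r + σ²/2)T] / (σ√T)
   = [ln(292.8693/204.7214) + (0.0250 + 0.5·0.3088²)·7.9642] / (0.3088·√7.9642)
   = [0.358076 + 0.578828] / 0.871462 = 1.075095
d₂ = d₁ − σ√T = 1.075095 − 0.871462 = 0.203633
N(d₁) = 0.858834,  N(d₂) = 0.580680,  e^(−rT) = 0.819464
E₀ = V₀·N(d₁) − D·e^(−rT)·N(d₂)
   = 292.8693·0.858834 − 204.7214·0.819464·0.580680 = 154.110184
B₀ = V₀ − E₀ = 292.8693 − 154.110184 = 138.759116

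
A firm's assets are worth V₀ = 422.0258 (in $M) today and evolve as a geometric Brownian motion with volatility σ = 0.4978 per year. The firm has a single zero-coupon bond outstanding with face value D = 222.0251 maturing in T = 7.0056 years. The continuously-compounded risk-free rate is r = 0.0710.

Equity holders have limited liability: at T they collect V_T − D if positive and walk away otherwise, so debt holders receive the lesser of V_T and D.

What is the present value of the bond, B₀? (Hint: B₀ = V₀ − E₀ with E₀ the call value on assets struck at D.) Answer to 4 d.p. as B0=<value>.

d₁ = [ln(V₀/D) + (r + σ²/2)T] / (σ√T)
   = [ln(422.0258/222.0251) + (0.0710 + 0.5·0.4978²)·7.0056] / (0.4978·√7.0056)
   = [0.642276 + 1.365408] / 1.317582 = 1.523765
d₂ = d₁ − σ√T = 1.523765 − 1.317582 = 0.206183
N(d₁) = 0.936216,  N(d₂) = 0.581676,  e^(−rT) = 0.608111
E₀ = V₀·N(d₁) − D·e^(−rT)·N(d₂)
   = 422.0258·0.936216 − 222.0251·0.608111·0.581676 = 316.571879
B₀ = V₀ − E₀ = 422.0258 − 316.571879 = 105.453921

B0=105.4539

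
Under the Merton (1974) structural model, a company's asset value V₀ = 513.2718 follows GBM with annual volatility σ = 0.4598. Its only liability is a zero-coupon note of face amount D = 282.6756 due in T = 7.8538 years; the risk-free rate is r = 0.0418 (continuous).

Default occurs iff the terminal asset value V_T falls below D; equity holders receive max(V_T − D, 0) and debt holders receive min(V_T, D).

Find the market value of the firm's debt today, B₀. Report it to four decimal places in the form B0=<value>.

d₁ = [ln(V₀/D) + (r + σ²/2)T] / (σ√T)
   = [ln(513.2718/282.6756) + (0.0418 + 0.5·0.4598²)·7.8538] / (0.4598·√7.8538)
   = [0.596506 + 1.158498] / 1.288573 = 1.361975
d₂ = d₁ − σ√T = 1.361975 − 1.288573 = 0.073403
N(d₁) = 0.913397,  N(d₂) = 0.529257,  e^(−rT) = 0.720155
E₀ = V₀·N(d₁) − D·e^(−rT)·N(d₂)
   = 513.2718·0.913397 − 282.6756·0.720155·0.529257 = 361.079994
B₀ = V₀ − E₀ = 513.2718 − 361.079994 = 152.191806

B0=152.1918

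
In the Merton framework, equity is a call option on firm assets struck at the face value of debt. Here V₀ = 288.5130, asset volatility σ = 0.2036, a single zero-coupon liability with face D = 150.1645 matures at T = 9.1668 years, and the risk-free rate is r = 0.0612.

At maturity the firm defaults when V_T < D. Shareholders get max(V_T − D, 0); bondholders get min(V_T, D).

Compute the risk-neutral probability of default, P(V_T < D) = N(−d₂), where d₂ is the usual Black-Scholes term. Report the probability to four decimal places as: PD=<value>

d₁ = [ln(V₀/D) + (r + σ²/2)T] / (σ√T)
   = [ln(288.5130/150.1645) + (0.0612 + 0.5·0.2036²)·9.1668] / (0.2036·√9.1668)
   = [0.653009 + 0.751004] / 0.616434 = 2.277636
d₂ = d₁ − σ√T = 2.277636 − 0.616434 = 1.661202
risk-neutral PD = N(−d₂) = N(-1.661202) = 0.048336

PD=0.0483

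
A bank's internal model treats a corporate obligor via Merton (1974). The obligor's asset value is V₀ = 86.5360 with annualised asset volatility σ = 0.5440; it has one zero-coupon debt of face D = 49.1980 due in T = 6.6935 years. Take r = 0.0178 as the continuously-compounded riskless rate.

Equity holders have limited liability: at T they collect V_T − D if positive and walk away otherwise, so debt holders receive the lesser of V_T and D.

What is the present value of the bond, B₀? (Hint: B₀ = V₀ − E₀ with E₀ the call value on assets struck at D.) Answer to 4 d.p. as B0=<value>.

B0=28.2043

d₁ = [ln(V₀/D) + (r + σ²/2)T] / (σ√T)
   = [ln(86.5360/49.1980) + (0.0178 + 0.5·0.5440²)·6.6935] / (0.5440·√6.6935)
   = [0.564708 + 1.109568] / 1.407426 = 1.189601
d₂ = d₁ − σ√T = 1.189601 − 1.407426 = -0.217825
N(d₁) = 0.882898,  N(d₂) = 0.413783,  e^(−rT) = 0.887680
E₀ = V₀·N(d₁) − D·e^(−rT)·N(d₂)
   = 86.5360·0.882898 − 49.1980·0.887680·0.413783 = 58.331745
B₀ = V₀ − E₀ = 86.5360 − 58.331745 = 28.204255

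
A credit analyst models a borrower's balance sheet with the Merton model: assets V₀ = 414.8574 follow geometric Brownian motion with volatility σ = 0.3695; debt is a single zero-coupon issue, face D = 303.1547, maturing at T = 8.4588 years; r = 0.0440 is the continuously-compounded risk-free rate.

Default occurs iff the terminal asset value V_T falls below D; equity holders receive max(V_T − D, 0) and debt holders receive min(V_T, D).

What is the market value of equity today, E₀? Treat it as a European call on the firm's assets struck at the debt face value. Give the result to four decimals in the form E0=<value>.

d₁ = [ln(V₀/D) + (r + σ²/2)T] / (σ√T)
   = [ln(414.8574/303.1547) + (0.0440 + 0.5·0.3695²)·8.4588] / (0.3695·√8.4588)
   = [0.313692 + 0.949628] / 1.074654 = 1.175559
d₂ = d₁ − σ√T = 1.175559 − 1.074654 = 0.100905
N(d₁) = 0.880114,  N(d₂) = 0.540187,  e^(−rT) = 0.689225
E₀ = V₀·N(d₁) − D·e^(−rT)·N(d₂)
   = 414.8574·0.880114 − 303.1547·0.689225·0.540187 = 252.254325

E0=252.2543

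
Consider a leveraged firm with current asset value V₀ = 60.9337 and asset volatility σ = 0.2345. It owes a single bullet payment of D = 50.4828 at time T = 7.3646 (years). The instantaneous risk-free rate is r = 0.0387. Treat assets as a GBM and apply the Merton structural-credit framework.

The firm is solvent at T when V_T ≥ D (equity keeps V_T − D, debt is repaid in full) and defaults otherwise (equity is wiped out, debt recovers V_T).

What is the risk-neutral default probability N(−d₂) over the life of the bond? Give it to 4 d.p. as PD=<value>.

PD=0.3353

d₁ = [ln(V₀/D) + (r + σ²/2)T] / (σ√T)
   = [ln(60.9337/50.4828) + (0.0387 + 0.5·0.2345²)·7.3646] / (0.2345·√7.3646)
   = [0.188154 + 0.487501] / 0.636381 = 1.061713
d₂ = d₁ − σ√T = 1.061713 − 0.636381 = 0.425332
risk-neutral PD = N(−d₂) = N(-0.425332) = 0.335297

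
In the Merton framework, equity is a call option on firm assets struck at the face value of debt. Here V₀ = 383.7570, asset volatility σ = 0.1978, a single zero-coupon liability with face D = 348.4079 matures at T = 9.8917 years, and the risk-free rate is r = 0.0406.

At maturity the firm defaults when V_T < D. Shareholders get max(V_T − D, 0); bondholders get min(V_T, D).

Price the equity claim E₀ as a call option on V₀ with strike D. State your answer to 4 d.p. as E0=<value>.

d₁ = [ln(V₀/D) + (r + σ²/2)T] / (σ√T)
   = [ln(383.7570/348.4079) + (0.0406 + 0.5·0.1978²)·9.8917] / (0.1978·√9.8917)
   = [0.096636 + 0.595109] / 0.622102 = 1.111946
d₂ = d₁ − σ√T = 1.111946 − 0.622102 = 0.489844
N(d₁) = 0.866919,  N(d₂) = 0.687878,  e^(−rT) = 0.669246
E₀ = V₀·N(d₁) − D·e^(−rT)·N(d₂)
   = 383.7570·0.866919 − 348.4079·0.669246·0.687878 = 172.293398

E0=172.2934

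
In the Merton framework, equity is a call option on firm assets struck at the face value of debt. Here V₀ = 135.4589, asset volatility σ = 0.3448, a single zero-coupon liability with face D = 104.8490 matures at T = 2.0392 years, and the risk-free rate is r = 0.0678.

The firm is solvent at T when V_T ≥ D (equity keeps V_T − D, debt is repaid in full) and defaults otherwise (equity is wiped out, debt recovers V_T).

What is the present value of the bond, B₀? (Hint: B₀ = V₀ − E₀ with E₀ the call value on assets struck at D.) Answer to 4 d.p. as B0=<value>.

B0=84.8559

d₁ = [ln(V₀/D) + (r + σ²/2)T] / (σ√T)
   = [ln(135.4589/104.8490) + (0.0678 + 0.5·0.3448²)·2.0392] / (0.3448·√2.0392)
   = [0.256147 + 0.259475] / 0.492376 = 1.047211
d₂ = d₁ − σ√T = 1.047211 − 0.492376 = 0.554835
N(d₁) = 0.852499,  N(d₂) = 0.710496,  e^(−rT) = 0.870874
E₀ = V₀·N(d₁) − D·e^(−rT)·N(d₂)
   = 135.4589·0.852499 − 104.8490·0.870874·0.710496 = 50.602953
B₀ = V₀ − E₀ = 135.4589 − 50.602953 = 84.855947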